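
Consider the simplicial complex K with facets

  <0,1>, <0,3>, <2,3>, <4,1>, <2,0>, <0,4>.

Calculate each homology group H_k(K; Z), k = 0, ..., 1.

Fix the vertex order 0 < 1 < 2 < 3 < 4 and write every simplex with vertices in increasing order. Then dim K = 1 and the simplices of K are:

  0-simplices (5): [0], [1], [2], [3], [4]
  1-simplices (6): [0,1], [0,2], [0,3], [0,4], [1,4], [2,3]

Hence C_0 ≅ Z^5, C_1 ≅ Z^6.

Boundary ∂_1: C_1 → C_0 maps an edge to its endpoints' difference, ∂[p,q] = q − p.
The 5×6 boundary matrix has rank 4 and Smith normal form diag(1,1,1,1).

Now H_k = ker ∂_k / im ∂_{k+1}, so:

  H_0: rank C_0 − rank ∂_1 = 5 − 4 = 1, and the invariant factors of ∂_1 are all 1, so H_0 ≅ Z.
  H_1: rank ker ∂_1 − rank ∂_2 = (6 − 4) − 0 = 2, and there is no ∂_2, so H_1 ≅ Z^2.

(K is a triangulation of a wedge of 2 circles.)

H_0 = Z,  H_1 = Z^2.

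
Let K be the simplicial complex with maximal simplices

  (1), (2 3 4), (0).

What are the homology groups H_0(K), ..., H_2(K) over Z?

H_0 = Z^3,  H_1 = 0,  H_2 = 0.

Fix the vertex order 0 < 1 < 2 < 3 < 4 and write every simplex with vertices in increasing order. Then dim K = 2 and the simplices of K are:

  0-simplices (5): [0], [1], [2], [3], [4]
  1-simplices (3): [2,3], [2,4], [3,4]
  2-simplices (1): [2,3,4]

giving chain groups C_0 ≅ Z^5, C_1 ≅ Z^3, C_2 ≅ Z^1.

The boundary map ∂_1: C_1 → C_0 is given by ∂[p,q] = [q] − [p].
As a 5×3 matrix over Z this has rank 2, with invariant factors (1,1).

∂_2: C_2 → C_1 sends each 2-simplex [p,q,r] to [q,r] − [p,r] + [p,q]. For instance
  ∂[2,3,4] = [3,4] − [2,4] + [2,3].
As a 3×1 matrix over Z this has rank 1, with invariant factors (1).

Reading off H_k = ker ∂_k / im ∂_{k+1}:

  H_0: rank C_0 − rank ∂_1 = 5 − 2 = 3, and the invariant factors of ∂_1 are all 1, so H_0 ≅ Z^3.
  H_1: rank ker ∂_1 − rank ∂_2 = (3 − 2) − 1 = 0, and the invariant factors of ∂_2 are all 1, so H_1 ≅ 0.
  H_2: rank ker ∂_2 − rank ∂_3 = (1 − 1) − 0 = 0, and there is no ∂_3, so H_2 ≅ 0.

(K is a triangulation of the disjoint union of the 2-simplex and a set of 2 points.)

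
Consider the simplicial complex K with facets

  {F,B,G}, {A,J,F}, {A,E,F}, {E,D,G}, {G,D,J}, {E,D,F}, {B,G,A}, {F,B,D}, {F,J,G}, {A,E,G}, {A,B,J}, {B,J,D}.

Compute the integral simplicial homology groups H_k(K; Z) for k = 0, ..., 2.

H_0 ≅ Z,  H_1 ≅ Z/2,  H_2 = 0.

Take the total order A < B < D < E < F < G < J on the vertex set. Then K (dimension 2) consists of the simplices:

  0-simplices (7): A, B, D, E, F, G, J
  1-simplices (18): AB, AE, AF, AG, AJ, BD, BF, BG, BJ, DE, DF, DG, DJ, EF, EG, FG, FJ, GJ
  2-simplices (12): ABG, ABJ, AEF, AEG, AFJ, BDF, BDJ, BFG, DEF, DEG, DGJ, FGJ

so the chain groups are C_0 ≅ Z^7, C_1 ≅ Z^18, C_2 ≅ Z^12.

The boundary map ∂_1: C_1 → C_0 sends each edge [p,q] (with p < q) to q − p. For instance
  ∂AE = E − A.
As a 7×18 matrix over Z this has rank 6, with invariant factors (1,1,1,1,1,1).

The boundary map ∂_2: C_2 → C_1 acts by ∂[p,q,r] = [q,r] − [p,r] + [p,q]. For instance
  ∂DEG = EG − DG + DE,
  ∂BDJ = DJ − BJ + BD.
The 18×12 boundary matrix has rank 12 and Smith normal form diag(1,1,1,1,1,1,1,1,1,1,1,2).

From H_k ≅ ker(∂_k) / im(∂_{k+1}) we obtain:

  H_0: rank C_0 − rank ∂_1 = 7 − 6 = 1, and the invariant factors of ∂_1 are all 1, so H_0 ≅ Z.
  H_1: rank ker ∂_1 − rank ∂_2 = (18 − 6) − 12 = 0, and ∂_2 has invariant factor 2 > 1, so H_1 ≅ Z/2.
  H_2: rank ker ∂_2 − rank ∂_3 = (12 − 12) − 0 = 0, and there is no ∂_3, so H_2 ≅ 0.

As a check, the Euler characteristic is 7 − 18 + 12 = 1, which agrees with 1 − 0 + 0 = 1.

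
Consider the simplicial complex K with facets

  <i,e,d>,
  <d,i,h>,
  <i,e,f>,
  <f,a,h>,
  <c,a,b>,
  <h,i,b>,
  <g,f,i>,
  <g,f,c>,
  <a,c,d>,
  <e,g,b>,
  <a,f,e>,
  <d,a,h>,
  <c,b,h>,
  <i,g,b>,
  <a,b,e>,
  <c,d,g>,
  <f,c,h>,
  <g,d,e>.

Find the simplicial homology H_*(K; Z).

H_0 = Z,  H_1 = Z ⊕ Z/2,  H_2 = 0.

Order the vertices as a < b < c < d < e < f < g < h < i. Listing each simplex with vertices in this order, K has dimension 2 with simplices:

  0-simplices (9): a, b, c, d, e, f, g, h, i
  1-simplices (27): ab, ac, ad, ae, af, ah, bc, be, bg, bh, bi, cd, cf, cg, ch, de, dg, dh, di, ef, eg, ei, fg, fh, fi, gi, hi
  2-simplices (18): abc, abe, acd, adh, aef, afh, bch, beg, bgi, bhi, cdg, cfg, cfh, deg, dei, dhi, efi, fgi

giving chain groups C_0 ≅ Z^9, C_1 ≅ Z^27, C_2 ≅ Z^18.

∂_1: C_1 → C_0 sends each edge [p,q] (with p < q) to q − p.
The 9×27 boundary matrix has rank 8 and Smith normal form diag(1,1,1,1,1,1,1,1).

Boundary ∂_2: C_2 → C_1 sends each 2-simplex [p,q,r] to [q,r] − [p,r] + [p,q]. For instance
  ∂afh = fh − ah + af,
  ∂bhi = hi − bi + bh.
The 27×18 boundary matrix has rank 18 and Smith normal form diag(1,1,1,1,1,1,1,1,1,1,1,1,1,1,1,1,1,2).

Now H_k = ker ∂_k / im ∂_{k+1}, so:

  H_0: rank C_0 − rank ∂_1 = 9 − 8 = 1, and the invariant factors of ∂_1 are all 1, so H_0 = Z.
  H_1: rank ker ∂_1 − rank ∂_2 = (27 − 8) − 18 = 1, and ∂_2 has invariant factor 2 > 1, so H_1 = Z ⊕ Z/2.
  H_2: rank ker ∂_2 − rank ∂_3 = (18 − 18) − 0 = 0, and there is no ∂_3, so H_2 = 0.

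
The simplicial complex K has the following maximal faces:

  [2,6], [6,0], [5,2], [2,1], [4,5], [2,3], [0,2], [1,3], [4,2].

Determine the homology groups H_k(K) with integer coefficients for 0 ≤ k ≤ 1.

H_0 ≅ Z,  H_1 ≅ Z^3.

Order the vertices as 0 < 1 < 2 < 3 < 4 < 5 < 6. Listing each simplex with vertices in this order, K has dimension 1 with simplices:

  0-simplices (7): [0], [1], [2], [3], [4], [5], [6]
  1-simplices (9): [0,2], [0,6], [1,2], [1,3], [2,3], [2,4], [2,5], [2,6], [4,5]

giving chain groups C_0 ≅ Z^7, C_1 ≅ Z^9.

Boundary ∂_1: C_1 → C_0 maps an edge to its endpoints' difference, ∂[p,q] = q − p. For instance
  ∂[2,6] = [6] − [2].
This gives a 7×9 integer matrix of rank 6; reducing to Smith normal form yields diagonal entries (1,1,1,1,1,1).

Reading off H_k = ker ∂_k / im ∂_{k+1}:

  H_0: rank C_0 − rank ∂_1 = 7 − 6 = 1, and the invariant factors of ∂_1 are all 1, so H_0 = Z.
  H_1: rank ker ∂_1 − rank ∂_2 = (9 − 6) − 0 = 3, and there is no ∂_2, so H_1 = Z^3.

(K is a triangulation of a wedge of 3 circles.)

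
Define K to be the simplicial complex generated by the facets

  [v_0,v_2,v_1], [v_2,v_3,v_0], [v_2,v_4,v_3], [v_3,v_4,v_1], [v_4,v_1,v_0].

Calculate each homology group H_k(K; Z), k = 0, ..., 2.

Take the total order v_0 < v_1 < v_2 < v_3 < v_4 on the vertex set. Then K (dimension 2) consists of the simplices:

  0-simplices (5): [v_0], [v_1], [v_2], [v_3], [v_4]
  1-simplices (10): [v_0,v_1], [v_0,v_2], [v_0,v_3], [v_0,v_4], [v_1,v_2], [v_1,v_3], [v_1,v_4], [v_2,v_3], [v_2,v_4], [v_3,v_4]
  2-simplices (5): [v_0,v_1,v_2], [v_0,v_1,v_4], [v_0,v_2,v_3], [v_1,v_3,v_4], [v_2,v_3,v_4]

so the chain groups are C_0 ≅ Z^5, C_1 ≅ Z^10, C_2 ≅ Z^5.

Boundary ∂_1: C_1 → C_0 maps an edge to its endpoints' difference, ∂[p,q] = q − p. For instance
  ∂[v_2,v_3] = [v_3] − [v_2].
As a 5×10 matrix over Z this has rank 4, with invariant factors (1,1,1,1).

∂_2: C_2 → C_1 acts by ∂[p,q,r] = [q,r] − [p,r] + [p,q]. For instance
  ∂[v_0,v_2,v_3] = [v_2,v_3] − [v_0,v_3] + [v_0,v_2],
  ∂[v_1,v_3,v_4] = [v_3,v_4] − [v_1,v_4] + [v_1,v_3].
This gives a 10×5 integer matrix of rank 5; reducing to Smith normal form yields diagonal entries (1,1,1,1,1).

Now H_k = ker ∂_k / im ∂_{k+1}, so:

  H_0: rank C_0 − rank ∂_1 = 5 − 4 = 1, and the invariant factors of ∂_1 are all 1, so H_0 ≅ Z.
  H_1: rank ker ∂_1 − rank ∂_2 = (10 − 4) − 5 = 1, and the invariant factors of ∂_2 are all 1, so H_1 ≅ Z.
  H_2: rank ker ∂_2 − rank ∂_3 = (5 − 5) − 0 = 0, and there is no ∂_3, so H_2 ≅ 0.

H_0 = Z,  H_1 = Z,  H_2 = 0.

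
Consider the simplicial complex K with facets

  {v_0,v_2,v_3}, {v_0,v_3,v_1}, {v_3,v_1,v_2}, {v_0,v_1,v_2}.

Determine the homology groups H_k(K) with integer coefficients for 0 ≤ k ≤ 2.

Fix the vertex order v_0 < v_1 < v_2 < v_3 and write every simplex with vertices in increasing order. Then dim K = 2 and the simplices of K are:

  0-simplices (4): [v_0], [v_1], [v_2], [v_3]
  1-simplices (6): [v_0,v_1], [v_0,v_2], [v_0,v_3], [v_1,v_2], [v_1,v_3], [v_2,v_3]
  2-simplices (4): [v_0,v_1,v_2], [v_0,v_1,v_3], [v_0,v_2,v_3], [v_1,v_2,v_3]

giving chain groups C_0 ≅ Z^4, C_1 ≅ Z^6, C_2 ≅ Z^4.

∂_1: C_1 → C_0 sends each edge [p,q] (with p < q) to q − p.
This gives a 4×6 integer matrix of rank 3; reducing to Smith normal form yields diagonal entries (1,1,1).

Boundary ∂_2: C_2 → C_1 sends each 2-simplex [p,q,r] to [q,r] − [p,r] + [p,q]. For instance
  ∂[v_1,v_2,v_3] = [v_2,v_3] − [v_1,v_3] + [v_1,v_2],
  ∂[v_0,v_2,v_3] = [v_2,v_3] − [v_0,v_3] + [v_0,v_2].
The 6×4 boundary matrix has rank 3 and Smith normal form diag(1,1,1).

Now H_k = ker ∂_k / im ∂_{k+1}, so:

  H_0: rank C_0 − rank ∂_1 = 4 − 3 = 1, and the invariant factors of ∂_1 are all 1, so H_0 = Z.
  H_1: rank ker ∂_1 − rank ∂_2 = (6 − 3) − 3 = 0, and the invariant factors of ∂_2 are all 1, so H_1 = 0.
  H_2: rank ker ∂_2 − rank ∂_3 = (4 − 3) − 0 = 1, and there is no ∂_3, so H_2 = Z.

H_0 = Z,  H_1 = 0,  H_2 = Z.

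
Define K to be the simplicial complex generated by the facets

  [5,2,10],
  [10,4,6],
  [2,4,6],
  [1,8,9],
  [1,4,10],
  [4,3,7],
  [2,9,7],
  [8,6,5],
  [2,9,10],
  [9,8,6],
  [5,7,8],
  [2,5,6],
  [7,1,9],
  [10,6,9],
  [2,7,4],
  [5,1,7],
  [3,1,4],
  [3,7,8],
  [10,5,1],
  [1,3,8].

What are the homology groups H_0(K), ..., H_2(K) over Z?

We work with the vertex ordering 1 < 2 < 3 < 4 < 5 < 6 < 7 < 8 < 9 < 10. The simplices of K, each written with vertices in increasing order, are:

  0-simplices (10): [1], [2], [3], [4], [5], [6], [7], [8], [9], [10]
  1-simplices (30): (30 of them)
  2-simplices (20): (20 of them)

giving chain groups C_0 ≅ Z^10, C_1 ≅ Z^30, C_2 ≅ Z^20.

∂_1: C_1 → C_0 is given by ∂[p,q] = [q] − [p]. For instance
  ∂[3,8] = [8] − [3].
This gives a 10×30 integer matrix of rank 9; reducing to Smith normal form yields diagonal entries (1,1,1,1,1,1,1,1,1).

The boundary map ∂_2: C_2 → C_1 sends each 2-simplex [p,q,r] to [q,r] − [p,r] + [p,q]. For instance
  ∂[6,9,10] = [9,10] − [6,10] + [6,9],
  ∂[4,6,10] = [6,10] − [4,10] + [4,6].
As a 30×20 matrix over Z this has rank 20, with invariant factors (1,1,1,1,1,1,1,1,1,1,1,1,1,1,1,1,1,1,1,2).

Now H_k = ker ∂_k / im ∂_{k+1}, so:

  H_0: rank C_0 − rank ∂_1 = 10 − 9 = 1, and the invariant factors of ∂_1 are all 1, so H_0 ≅ Z.
  H_1: rank ker ∂_1 − rank ∂_2 = (30 − 9) − 20 = 1, and ∂_2 has invariant factor 2 > 1, so H_1 ≅ Z ⊕ Z/2.
  H_2: rank ker ∂_2 − rank ∂_3 = (20 − 20) − 0 = 0, and there is no ∂_3, so H_2 ≅ 0.

As a check, the Euler characteristic is 10 − 30 + 20 = 0, which agrees with 1 − 1 + 0 = 0.

H_0 ≅ Z,  H_1 ≅ Z ⊕ Z/2,  H_2 = 0.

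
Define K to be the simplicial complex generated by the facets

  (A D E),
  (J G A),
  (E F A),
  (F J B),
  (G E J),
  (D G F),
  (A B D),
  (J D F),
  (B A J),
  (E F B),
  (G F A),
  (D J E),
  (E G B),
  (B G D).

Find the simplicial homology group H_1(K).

H_1 ≅ Z^2.

Take the total order A < B < D < E < F < G < J on the vertex set. Then K (dimension 2) consists of the simplices:

  0-simplices (7): A, B, D, E, F, G, J
  1-simplices (21): AB, AD, AE, AF, AG, AJ, BD, BE, BF, BG, BJ, DE, DF, DG, DJ, EF, EG, EJ, FG, FJ, GJ
  2-simplices (14): ABD, ABJ, ADE, AEF, AFG, AGJ, BDG, BEF, BEG, BFJ, DEJ, DFG, DFJ, EGJ

Hence C_0 ≅ Z^7, C_1 ≅ Z^21, C_2 ≅ Z^14.

∂_1: C_1 → C_0 maps an edge to its endpoints' difference, ∂[p,q] = q − p. For instance
  ∂BG = G − B.
As a 7×21 matrix over Z this has rank 6, with invariant factors (1,1,1,1,1,1).

The boundary map ∂_2: C_2 → C_1 maps a triangle to the signed sum of its edges. For instance
  ∂ABJ = BJ − AJ + AB,
  ∂BDG = DG − BG + BD.
As a 21×14 matrix over Z this has rank 13, with invariant factors (1,1,1,1,1,1,1,1,1,1,1,1,1).

Reading off H_k = ker ∂_k / im ∂_{k+1}:

  H_1: rank ker ∂_1 − rank ∂_2 = (21 − 6) − 13 = 2, and the invariant factors of ∂_2 are all 1, so H_1 = Z^2.

(K is a triangulation of the torus T^2.)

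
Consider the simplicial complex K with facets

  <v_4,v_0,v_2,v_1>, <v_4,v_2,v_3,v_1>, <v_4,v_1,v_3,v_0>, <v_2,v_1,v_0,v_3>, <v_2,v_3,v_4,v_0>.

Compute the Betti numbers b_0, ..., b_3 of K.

K has 5 vertices, 10 edges, 10 triangles, 5 3-simplices.
rank ∂_0 = 0, rank ∂_1 = 4 ⇒ b_0 = 5 − 0 − 4 = 1; all invariant factors of ∂_1 are 1 so no torsion. So H_0 = Z.
rank ∂_1 = 4, rank ∂_2 = 6 ⇒ b_1 = 10 − 4 − 6 = 0; all invariant factors of ∂_2 are 1 so no torsion. So H_1 = 0.
rank ∂_2 = 6, rank ∂_3 = 4 ⇒ b_2 = 10 − 6 − 4 = 0; all invariant factors of ∂_3 are 1 so no torsion. So H_2 = 0.
rank ∂_3 = 4, rank ∂_4 = 0 ⇒ b_3 = 5 − 4 − 0 = 1. So H_3 = Z.

b_0 = 1, b_1 = 0, b_2 = 0, b_3 = 1.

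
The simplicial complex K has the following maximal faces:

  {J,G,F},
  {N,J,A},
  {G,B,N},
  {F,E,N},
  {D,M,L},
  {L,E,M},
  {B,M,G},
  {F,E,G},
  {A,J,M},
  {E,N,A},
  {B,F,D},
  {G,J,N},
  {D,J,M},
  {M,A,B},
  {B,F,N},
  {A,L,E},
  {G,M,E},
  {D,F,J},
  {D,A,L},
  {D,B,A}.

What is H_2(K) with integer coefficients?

Order the vertices as A < B < D < E < F < G < J < L < M < N. Listing each simplex with vertices in this order, K has dimension 2 with simplices:

  0-simplices (10): A, B, D, E, F, G, J, L, M, N
  1-simplices (30): AB, AD, AE, AJ, AL, AM, AN, BD, BF, BG, BM, BN, DF, DJ, DL, DM, EF, EG, EL, EM, EN, FG, FJ, FN, GJ, GM, GN, JM, JN, LM
  2-simplices (20): ABD, ABM, ADL, AEL, AEN, AJM, AJN, BDF, BFN, BGM, BGN, DFJ, DJM, DLM, EFG, EFN, EGM, ELM, FGJ, GJN

giving chain groups C_0 ≅ Z^10, C_1 ≅ Z^30, C_2 ≅ Z^20.

∂_1: C_1 → C_0 is given by ∂[p,q] = [q] − [p].
The resulting 10×30 matrix has rank 9, and its Smith normal form has invariant factors (1,1,1,1,1,1,1,1,1).

∂_2: C_2 → C_1 maps a triangle to the signed sum of its edges. For instance
  ∂FGJ = GJ − FJ + FG,
  ∂DLM = LM − DM + DL.
This gives a 30×20 integer matrix of rank 20; reducing to Smith normal form yields diagonal entries (1,1,1,1,1,1,1,1,1,1,1,1,1,1,1,1,1,1,1,2).

Now H_k = ker ∂_k / im ∂_{k+1}, so:

  H_2: rank ker ∂_2 − rank ∂_3 = (20 − 20) − 0 = 0, and there is no ∂_3, so H_2 = 0.

H_2 ≅ 0.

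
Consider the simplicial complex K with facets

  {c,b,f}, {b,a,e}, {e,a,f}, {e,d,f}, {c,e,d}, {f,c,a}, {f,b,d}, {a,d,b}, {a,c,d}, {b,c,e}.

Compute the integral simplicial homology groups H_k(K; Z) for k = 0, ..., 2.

Fix the vertex order a < b < c < d < e < f and write every simplex with vertices in increasing order. Then dim K = 2 and the simplices of K are:

  0-simplices (6): a, b, c, d, e, f
  1-simplices (15): ab, ac, ad, ae, af, bc, bd, be, bf, cd, ce, cf, de, df, ef
  2-simplices (10): abd, abe, acd, acf, aef, bce, bcf, bdf, cde, def

giving chain groups C_0 ≅ Z^6, C_1 ≅ Z^15, C_2 ≅ Z^10.

Boundary ∂_1: C_1 → C_0 sends each edge [p,q] (with p < q) to q − p.
The 6×15 boundary matrix has rank 5 and Smith normal form diag(1,1,1,1,1).

∂_2: C_2 → C_1 maps a triangle to the signed sum of its edges. For instance
  ∂abe = be − ae + ab,
  ∂acf = cf − af + ac.
The 15×10 boundary matrix has rank 10 and Smith normal form diag(1,1,1,1,1,1,1,1,1,2).

From H_k ≅ ker(∂_k) / im(∂_{k+1}) we obtain:

  H_0: rank C_0 − rank ∂_1 = 6 − 5 = 1, and the invariant factors of ∂_1 are all 1, so H_0 ≅ Z.
  H_1: rank ker ∂_1 − rank ∂_2 = (15 − 5) − 10 = 0, and ∂_2 has invariant factor 2 > 1, so H_1 ≅ Z/2.
  H_2: rank ker ∂_2 − rank ∂_3 = (10 − 10) − 0 = 0, and there is no ∂_3, so H_2 ≅ 0.

(K is a triangulation of the real projective plane RP^2.)

H_0 = Z,  H_1 = Z/2,  H_2 = 0.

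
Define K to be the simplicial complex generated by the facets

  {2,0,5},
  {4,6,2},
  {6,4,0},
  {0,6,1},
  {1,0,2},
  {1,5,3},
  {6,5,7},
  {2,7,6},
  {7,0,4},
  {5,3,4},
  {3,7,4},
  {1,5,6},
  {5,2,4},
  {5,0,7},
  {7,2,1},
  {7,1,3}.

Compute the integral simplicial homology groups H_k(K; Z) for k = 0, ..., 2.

We work with the vertex ordering 0 < 1 < 2 < 3 < 4 < 5 < 6 < 7. The simplices of K, each written with vertices in increasing order, are:

  0-simplices (8): [0], [1], [2], [3], [4], [5], [6], [7]
  1-simplices (24): (24 of them)
  2-simplices (16): [0,1,2], [0,1,6], [0,2,5], [0,4,6], [0,4,7], [0,5,7], [1,2,7], [1,3,5], [1,3,7], [1,5,6], [2,4,5], [2,4,6], [2,6,7], [3,4,5], [3,4,7], [5,6,7]

giving chain groups C_0 ≅ Z^8, C_1 ≅ Z^24, C_2 ≅ Z^16.

The boundary map ∂_1: C_1 → C_0 sends each edge [p,q] (with p < q) to q − p. For instance
  ∂[1,5] = [5] − [1].
The 8×24 boundary matrix has rank 7 and Smith normal form diag(1,1,1,1,1,1,1).

Boundary ∂_2: C_2 → C_1 sends each 2-simplex [p,q,r] to [q,r] − [p,r] + [p,q]. For instance
  ∂[1,5,6] = [5,6] − [1,6] + [1,5],
  ∂[0,1,2] = [1,2] − [0,2] + [0,1].
As a 24×16 matrix over Z this has rank 15, with invariant factors (1,1,1,1,1,1,1,1,1,1,1,1,1,1,1).

From H_k ≅ ker(∂_k) / im(∂_{k+1}) we obtain:

  H_0: rank C_0 − rank ∂_1 = 8 − 7 = 1, and the invariant factors of ∂_1 are all 1, so H_0 = Z.
  H_1: rank ker ∂_1 − rank ∂_2 = (24 − 7) − 15 = 2, and the invariant factors of ∂_2 are all 1, so H_1 = Z^2.
  H_2: rank ker ∂_2 − rank ∂_3 = (16 − 15) − 0 = 1, and there is no ∂_3, so H_2 = Z.

As a check, the Euler characteristic is 8 − 24 + 16 = 0, which agrees with 1 − 2 + 1 = 0.

H_0 = Z,  H_1 = Z^2,  H_2 = Z.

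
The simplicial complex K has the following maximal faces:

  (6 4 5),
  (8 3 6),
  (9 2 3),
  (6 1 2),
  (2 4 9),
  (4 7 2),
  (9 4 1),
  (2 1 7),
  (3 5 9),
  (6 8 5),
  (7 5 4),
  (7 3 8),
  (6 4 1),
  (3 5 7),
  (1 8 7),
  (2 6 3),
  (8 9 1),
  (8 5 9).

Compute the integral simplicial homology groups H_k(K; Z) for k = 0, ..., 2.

H_0 ≅ Z,  H_1 ≅ Z ⊕ Z/2,  H_2 = 0.

K has 9 vertices, 27 edges, 18 triangles.
rank ∂_0 = 0, rank ∂_1 = 8 ⇒ b_0 = 9 − 0 − 8 = 1; all invariant factors of ∂_1 are 1 so no torsion. So H_0 = Z.
rank ∂_1 = 8, rank ∂_2 = 18 ⇒ b_1 = 27 − 8 − 18 = 1; ∂_2 has invariant factor(s) [2] giving torsion. So H_1 = Z ⊕ Z/2.
rank ∂_2 = 18, rank ∂_3 = 0 ⇒ b_2 = 18 − 18 − 0 = 0. So H_2 = 0.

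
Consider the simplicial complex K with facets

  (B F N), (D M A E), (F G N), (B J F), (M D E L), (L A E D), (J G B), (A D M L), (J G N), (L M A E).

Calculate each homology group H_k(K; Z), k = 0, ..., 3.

H_0 = Z^2,  H_1 = Z,  H_2 = 0,  H_3 = Z.

We work with the vertex ordering A < B < D < E < F < G < J < L < M < N. The simplices of K, each written with vertices in increasing order, are:

  0-simplices (10): A, B, D, E, F, G, J, L, M, N
  1-simplices (20): AD, AE, AL, AM, BF, BG, BJ, BN, DE, DL, DM, EL, EM, FG, FJ, FN, GJ, GN, JN, LM
  2-simplices (15): ADE, ADL, ADM, AEL, AEM, ALM, BFJ, BFN, BGJ, DEL, DEM, DLM, ELM, FGN, GJN
  3-simplices (5): ADEL, ADEM, ADLM, AELM, DELM

Hence C_0 ≅ Z^10, C_1 ≅ Z^20, C_2 ≅ Z^15, C_3 ≅ Z^5.

∂_1: C_1 → C_0 sends each edge [p,q] (with p < q) to q − p.
The 10×20 boundary matrix has rank 8 and Smith normal form diag(1,1,1,1,1,1,1,1).

Boundary ∂_2: C_2 → C_1 sends each 2-simplex [p,q,r] to [q,r] − [p,r] + [p,q]. For instance
  ∂BFN = FN − BN + BF,
  ∂ADE = DE − AE + AD.
As a 20×15 matrix over Z this has rank 11, with invariant factors (1,1,1,1,1,1,1,1,1,1,1).

Boundary ∂_3: C_3 → C_2 sends each 3-simplex σ to the alternating sum Σ_i (−1)^i (σ with its i-th vertex removed). For instance
  ∂DELM = ELM − DLM + DEM − DEL,
  ∂AELM = ELM − ALM + AEM − AEL.
As a 15×5 matrix over Z this has rank 4, with invariant factors (1,1,1,1).

Reading off H_k = ker ∂_k / im ∂_{k+1}:

  H_0: rank C_0 − rank ∂_1 = 10 − 8 = 2, and the invariant factors of ∂_1 are all 1, so H_0 = Z^2.
  H_1: rank ker ∂_1 − rank ∂_2 = (20 − 8) − 11 = 1, and the invariant factors of ∂_2 are all 1, so H_1 = Z.
  H_2: rank ker ∂_2 − rank ∂_3 = (15 − 11) − 4 = 0, and the invariant factors of ∂_3 are all 1, so H_2 = 0.
  H_3: rank ker ∂_3 − rank ∂_4 = (5 − 4) − 0 = 1, and there is no ∂_4, so H_3 = Z.

As a check, the Euler characteristic is 10 − 20 + 15 − 5 = 0, which agrees with 2 − 1 + 0 − 1 = 0.
(K is a triangulation of the disjoint union of the Möbius band and the 3-sphere S^3.)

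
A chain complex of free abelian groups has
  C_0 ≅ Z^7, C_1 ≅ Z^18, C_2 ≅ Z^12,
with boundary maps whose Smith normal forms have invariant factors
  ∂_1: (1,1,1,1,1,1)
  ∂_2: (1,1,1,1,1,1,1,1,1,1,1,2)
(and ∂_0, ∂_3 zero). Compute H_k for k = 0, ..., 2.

H_0 = Z,  H_1 = Z/2Z,  H_2 = 0.

H_0: b_0 = 7 − 0 − 6 = 1; torsion from ∂_1 factors > 1: none. So H_0 = Z.
H_1: b_1 = 18 − 6 − 12 = 0; torsion from ∂_2 factors > 1: [2]. So H_1 = Z/2Z.
H_2: b_2 = 12 − 12 − 0 = 0; torsion from ∂_3 factors > 1: none. So H_2 = 0.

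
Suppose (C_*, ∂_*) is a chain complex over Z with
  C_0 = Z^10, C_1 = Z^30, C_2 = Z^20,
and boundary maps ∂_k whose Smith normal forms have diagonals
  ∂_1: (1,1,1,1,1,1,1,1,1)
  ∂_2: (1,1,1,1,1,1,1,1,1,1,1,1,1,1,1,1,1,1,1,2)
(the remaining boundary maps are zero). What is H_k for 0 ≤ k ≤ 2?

H_0 = Z,  H_1 = Z × Z/2,  H_2 = 0.

H_0: b_0 = 10 − 0 − 9 = 1; torsion from ∂_1 factors > 1: none. So H_0 = Z.
H_1: b_1 = 30 − 9 − 20 = 1; torsion from ∂_2 factors > 1: [2]. So H_1 = Z × Z/2.
H_2: b_2 = 20 − 20 − 0 = 0; torsion from ∂_3 factors > 1: none. So H_2 = 0.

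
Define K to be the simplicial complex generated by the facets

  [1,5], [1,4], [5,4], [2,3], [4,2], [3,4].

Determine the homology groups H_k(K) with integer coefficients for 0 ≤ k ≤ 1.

Take the total order 1 < 2 < 3 < 4 < 5 on the vertex set. Then K (dimension 1) consists of the simplices:

  0-simplices (5): [1], [2], [3], [4], [5]
  1-simplices (6): [1,4], [1,5], [2,3], [2,4], [3,4], [4,5]

giving chain groups C_0 ≅ Z^5, C_1 ≅ Z^6.

The boundary map ∂_1: C_1 → C_0 maps an edge to its endpoints' difference, ∂[p,q] = q − p. For instance
  ∂[1,5] = [5] − [1].
This gives a 5×6 integer matrix of rank 4; reducing to Smith normal form yields diagonal entries (1,1,1,1).

Reading off H_k = ker ∂_k / im ∂_{k+1}:

  H_0: rank C_0 − rank ∂_1 = 5 − 4 = 1, and the invariant factors of ∂_1 are all 1, so H_0 ≅ Z.
  H_1: rank ker ∂_1 − rank ∂_2 = (6 − 4) − 0 = 2, and there is no ∂_2, so H_1 ≅ Z^2.

H_0 = Z,  H_1 = Z^2.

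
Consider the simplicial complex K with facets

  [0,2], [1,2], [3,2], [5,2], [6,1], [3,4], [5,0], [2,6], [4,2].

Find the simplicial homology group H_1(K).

Fix the vertex order 0 < 1 < 2 < 3 < 4 < 5 < 6 and write every simplex with vertices in increasing order. Then dim K = 1 and the simplices of K are:

  0-simplices (7): [0], [1], [2], [3], [4], [5], [6]
  1-simplices (9): [0,2], [0,5], [1,2], [1,6], [2,3], [2,4], [2,5], [2,6], [3,4]

giving chain groups C_0 ≅ Z^7, C_1 ≅ Z^9.

The boundary map ∂_1: C_1 → C_0 is given by ∂[p,q] = [q] − [p]. For instance
  ∂[3,4] = [4] − [3].
The 7×9 boundary matrix has rank 6 and Smith normal form diag(1,1,1,1,1,1).

Computing H_k = (kernel of ∂_k) / (image of ∂_{k+1}):

  H_1: rank ker ∂_1 − rank ∂_2 = (9 − 6) − 0 = 3, and there is no ∂_2, so H_1 ≅ Z^3.

H_1 = Z^3.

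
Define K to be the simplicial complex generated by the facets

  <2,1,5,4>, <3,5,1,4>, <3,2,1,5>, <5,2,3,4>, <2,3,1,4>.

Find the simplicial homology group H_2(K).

Take the total order 1 < 2 < 3 < 4 < 5 on the vertex set. Then K (dimension 3) consists of the simplices:

  0-simplices (5): [1], [2], [3], [4], [5]
  1-simplices (10): [1,2], [1,3], [1,4], [1,5], [2,3], [2,4], [2,5], [3,4], [3,5], [4,5]
  2-simplices (10): [1,2,3], [1,2,4], [1,2,5], [1,3,4], [1,3,5], [1,4,5], [2,3,4], [2,3,5], [2,4,5], [3,4,5]
  3-simplices (5): [1,2,3,4], [1,2,3,5], [1,2,4,5], [1,3,4,5], [2,3,4,5]

so the chain groups are C_0 ≅ Z^5, C_1 ≅ Z^10, C_2 ≅ Z^10, C_3 ≅ Z^5.

The boundary map ∂_1: C_1 → C_0 sends each edge [p,q] (with p < q) to q − p. For instance
  ∂[3,4] = [4] − [3].
This gives a 5×10 integer matrix of rank 4; reducing to Smith normal form yields diagonal entries (1,1,1,1).

The boundary map ∂_2: C_2 → C_1 acts by ∂[p,q,r] = [q,r] − [p,r] + [p,q]. For instance
  ∂[1,2,3] = [2,3] − [1,3] + [1,2],
  ∂[1,2,4] = [2,4] − [1,4] + [1,2].
The resulting 10×10 matrix has rank 6, and its Smith normal form has invariant factors (1,1,1,1,1,1).

The boundary map ∂_3: C_3 → C_2 sends each 3-simplex σ to the alternating sum Σ_i (−1)^i (σ with its i-th vertex removed). For instance
  ∂[1,3,4,5] = [3,4,5] − [1,4,5] + [1,3,5] − [1,3,4],
  ∂[1,2,3,5] = [2,3,5] − [1,3,5] + [1,2,5] − [1,2,3].
The resulting 10×5 matrix has rank 4, and its Smith normal form has invariant factors (1,1,1,1).

From H_k ≅ ker(∂_k) / im(∂_{k+1}) we obtain:

  H_2: rank ker ∂_2 − rank ∂_3 = (10 − 6) − 4 = 0, and the invariant factors of ∂_3 are all 1, so H_2 ≅ 0.

(K is a triangulation of the 3-sphere S^3.)

H_2 ≅ 0.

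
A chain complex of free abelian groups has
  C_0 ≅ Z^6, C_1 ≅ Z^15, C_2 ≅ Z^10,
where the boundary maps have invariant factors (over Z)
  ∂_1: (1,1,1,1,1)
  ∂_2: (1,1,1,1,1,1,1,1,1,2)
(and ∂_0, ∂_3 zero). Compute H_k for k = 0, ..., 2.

H_0 ≅ Z,  H_1 ≅ Z_2,  H_2 = 0.

H_0: b_0 = 6 − 0 − 5 = 1; torsion from ∂_1 factors > 1: none. So H_0 ≅ Z.
H_1: b_1 = 15 − 5 − 10 = 0; torsion from ∂_2 factors > 1: [2]. So H_1 ≅ Z_2.
H_2: b_2 = 10 − 10 − 0 = 0; torsion from ∂_3 factors > 1: none. So H_2 ≅ 0.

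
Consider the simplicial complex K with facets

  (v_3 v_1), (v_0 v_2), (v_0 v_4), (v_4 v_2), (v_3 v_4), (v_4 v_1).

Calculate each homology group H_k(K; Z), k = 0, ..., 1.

We work with the vertex ordering v_0 < v_1 < v_2 < v_3 < v_4. The simplices of K, each written with vertices in increasing order, are:

  0-simplices (5): [v_0], [v_1], [v_2], [v_3], [v_4]
  1-simplices (6): [v_0,v_2], [v_0,v_4], [v_1,v_3], [v_1,v_4], [v_2,v_4], [v_3,v_4]

giving chain groups C_0 ≅ Z^5, C_1 ≅ Z^6.

∂_1: C_1 → C_0 sends each edge [p,q] (with p < q) to q − p.
As a 5×6 matrix over Z this has rank 4, with invariant factors (1,1,1,1).

Now H_k = ker ∂_k / im ∂_{k+1}, so:

  H_0: rank C_0 − rank ∂_1 = 5 − 4 = 1, and the invariant factors of ∂_1 are all 1, so H_0 ≅ Z.
  H_1: rank ker ∂_1 − rank ∂_2 = (6 − 4) − 0 = 2, and there is no ∂_2, so H_1 ≅ Z^2.

As a check, the Euler characteristic is 5 − 6 = -1, which agrees with 1 − 2 = -1.

H_0 = Z,  H_1 = Z^2.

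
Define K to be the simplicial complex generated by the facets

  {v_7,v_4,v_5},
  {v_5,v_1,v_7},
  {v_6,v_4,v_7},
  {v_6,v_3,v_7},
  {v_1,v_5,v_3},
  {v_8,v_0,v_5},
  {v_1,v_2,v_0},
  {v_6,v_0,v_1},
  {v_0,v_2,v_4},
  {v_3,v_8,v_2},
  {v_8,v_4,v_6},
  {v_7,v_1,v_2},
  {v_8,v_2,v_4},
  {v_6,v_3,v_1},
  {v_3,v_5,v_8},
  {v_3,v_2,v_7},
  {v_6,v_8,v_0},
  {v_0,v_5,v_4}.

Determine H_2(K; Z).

H_2 = 0.

K has 9 vertices, 27 edges, 18 triangles.
rank ∂_2 = 18, rank ∂_3 = 0 ⇒ b_2 = 18 − 18 − 0 = 0. So H_2 = 0.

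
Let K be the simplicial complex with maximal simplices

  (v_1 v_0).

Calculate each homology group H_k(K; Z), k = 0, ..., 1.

H_0 = Z,  H_1 = 0.

Take the total order v_0 < v_1 on the vertex set. Then K (dimension 1) consists of the simplices:

  0-simplices (2): [v_0], [v_1]
  1-simplices (1): [v_0,v_1]

giving chain groups C_0 ≅ Z^2, C_1 ≅ Z^1.

The boundary map ∂_1: C_1 → C_0 is given by ∂[p,q] = [q] − [p]. For instance
  ∂[v_0,v_1] = [v_1] − [v_0].
The 2×1 boundary matrix has rank 1 and Smith normal form diag(1).

From H_k ≅ ker(∂_k) / im(∂_{k+1}) we obtain:

  H_0: rank C_0 − rank ∂_1 = 2 − 1 = 1, and the invariant factors of ∂_1 are all 1, so H_0 = Z.
  H_1: rank ker ∂_1 − rank ∂_2 = (1 − 1) − 0 = 0, and there is no ∂_2, so H_1 = 0.

(K is a triangulation of the 1-simplex.)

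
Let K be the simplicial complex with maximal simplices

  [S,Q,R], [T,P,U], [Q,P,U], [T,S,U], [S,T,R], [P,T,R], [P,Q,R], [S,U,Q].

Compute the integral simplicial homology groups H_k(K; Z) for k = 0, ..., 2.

H_0 ≅ Z,  H_1 = 0,  H_2 ≅ Z.

Fix the vertex order P < Q < R < S < T < U and write every simplex with vertices in increasing order. Then dim K = 2 and the simplices of K are:

  0-simplices (6): P, Q, R, S, T, U
  1-simplices (12): PQ, PR, PT, PU, QR, QS, QU, RS, RT, ST, SU, TU
  2-simplices (8): PQR, PQU, PRT, PTU, QRS, QSU, RST, STU

Hence C_0 ≅ Z^6, C_1 ≅ Z^12, C_2 ≅ Z^8.

∂_1: C_1 → C_0 is given by ∂[p,q] = [q] − [p].
This gives a 6×12 integer matrix of rank 5; reducing to Smith normal form yields diagonal entries (1,1,1,1,1).

The boundary map ∂_2: C_2 → C_1 sends each 2-simplex [p,q,r] to [q,r] − [p,r] + [p,q]. For instance
  ∂PQR = QR − PR + PQ,
  ∂PTU = TU − PU + PT.
This gives a 12×8 integer matrix of rank 7; reducing to Smith normal form yields diagonal entries (1,1,1,1,1,1,1).

Reading off H_k = ker ∂_k / im ∂_{k+1}:

  H_0: rank C_0 − rank ∂_1 = 6 − 5 = 1, and the invariant factors of ∂_1 are all 1, so H_0 ≅ Z.
  H_1: rank ker ∂_1 − rank ∂_2 = (12 − 5) − 7 = 0, and the invariant factors of ∂_2 are all 1, so H_1 ≅ 0.
  H_2: rank ker ∂_2 − rank ∂_3 = (8 − 7) − 0 = 1, and there is no ∂_3, so H_2 ≅ Z.

As a check, the Euler characteristic is 6 − 12 + 8 = 2, which agrees with 1 − 0 + 1 = 2.
(K is a triangulation of the 2-sphere S^2.)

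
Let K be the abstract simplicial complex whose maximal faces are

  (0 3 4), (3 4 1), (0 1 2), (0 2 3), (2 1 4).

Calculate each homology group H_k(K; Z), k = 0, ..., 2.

H_0 = Z,  H_1 = Z,  H_2 = 0.

Take the total order 0 < 1 < 2 < 3 < 4 on the vertex set. Then K (dimension 2) consists of the simplices:

  0-simplices (5): [0], [1], [2], [3], [4]
  1-simplices (10): [0,1], [0,2], [0,3], [0,4], [1,2], [1,3], [1,4], [2,3], [2,4], [3,4]
  2-simplices (5): [0,1,2], [0,2,3], [0,3,4], [1,2,4], [1,3,4]

so the chain groups are C_0 ≅ Z^5, C_1 ≅ Z^10, C_2 ≅ Z^5.

Boundary ∂_1: C_1 → C_0 maps an edge to its endpoints' difference, ∂[p,q] = q − p.
As a 5×10 matrix over Z this has rank 4, with invariant factors (1,1,1,1).

Boundary ∂_2: C_2 → C_1 maps a triangle to the signed sum of its edges. For instance
  ∂[1,2,4] = [2,4] − [1,4] + [1,2],
  ∂[0,2,3] = [2,3] − [0,3] + [0,2].
The resulting 10×5 matrix has rank 5, and its Smith normal form has invariant factors (1,1,1,1,1).

Computing H_k = (kernel of ∂_k) / (image of ∂_{k+1}):

  H_0: rank C_0 − rank ∂_1 = 5 − 4 = 1, and the invariant factors of ∂_1 are all 1, so H_0 = Z.
  H_1: rank ker ∂_1 − rank ∂_2 = (10 − 4) − 5 = 1, and the invariant factors of ∂_2 are all 1, so H_1 = Z.
  H_2: rank ker ∂_2 − rank ∂_3 = (5 − 5) − 0 = 0, and there is no ∂_3, so H_2 = 0.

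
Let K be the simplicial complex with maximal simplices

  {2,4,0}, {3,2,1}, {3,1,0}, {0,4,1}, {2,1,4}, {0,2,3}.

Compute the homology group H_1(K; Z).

H_1 ≅ 0.

Fix the vertex order 0 < 1 < 2 < 3 < 4 and write every simplex with vertices in increasing order. Then dim K = 2 and the simplices of K are:

  0-simplices (5): [0], [1], [2], [3], [4]
  1-simplices (9): [0,1], [0,2], [0,3], [0,4], [1,2], [1,3], [1,4], [2,3], [2,4]
  2-simplices (6): [0,1,3], [0,1,4], [0,2,3], [0,2,4], [1,2,3], [1,2,4]

Hence C_0 ≅ Z^5, C_1 ≅ Z^9, C_2 ≅ Z^6.

The boundary map ∂_1: C_1 → C_0 is given by ∂[p,q] = [q] − [p]. For instance
  ∂[2,3] = [3] − [2].
The resulting 5×9 matrix has rank 4, and its Smith normal form has invariant factors (1,1,1,1).

Boundary ∂_2: C_2 → C_1 maps a triangle to the signed sum of its edges. For instance
  ∂[1,2,3] = [2,3] − [1,3] + [1,2],
  ∂[0,1,3] = [1,3] − [0,3] + [0,1].
This gives a 9×6 integer matrix of rank 5; reducing to Smith normal form yields diagonal entries (1,1,1,1,1).

Computing H_k = (kernel of ∂_k) / (image of ∂_{k+1}):

  H_1: rank ker ∂_1 − rank ∂_2 = (9 − 4) − 5 = 0, and the invariant factors of ∂_2 are all 1, so H_1 = 0.

(K is a triangulation of the 2-sphere S^2.)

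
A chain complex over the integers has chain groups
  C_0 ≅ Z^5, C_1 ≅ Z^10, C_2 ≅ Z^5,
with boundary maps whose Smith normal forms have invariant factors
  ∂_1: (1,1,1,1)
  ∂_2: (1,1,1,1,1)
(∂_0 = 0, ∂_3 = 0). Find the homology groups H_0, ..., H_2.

H_0: b_0 = 5 − 0 − 4 = 1; torsion from ∂_1 factors > 1: none. So H_0 ≅ Z.
H_1: b_1 = 10 − 4 − 5 = 1; torsion from ∂_2 factors > 1: none. So H_1 ≅ Z.
H_2: b_2 = 5 − 5 − 0 = 0; torsion from ∂_3 factors > 1: none. So H_2 ≅ 0.

H_0 ≅ Z,  H_1 ≅ Z,  H_2 = 0.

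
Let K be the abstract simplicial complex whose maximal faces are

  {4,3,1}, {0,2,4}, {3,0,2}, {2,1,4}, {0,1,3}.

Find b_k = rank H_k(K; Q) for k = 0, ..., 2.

Fix the vertex order 0 < 1 < 2 < 3 < 4 and write every simplex with vertices in increasing order. Then dim K = 2 and the simplices of K are:

  0-simplices (5): [0], [1], [2], [3], [4]
  1-simplices (10): [0,1], [0,2], [0,3], [0,4], [1,2], [1,3], [1,4], [2,3], [2,4], [3,4]
  2-simplices (5): [0,1,3], [0,2,3], [0,2,4], [1,2,4], [1,3,4]

giving chain groups C_0 ≅ Z^5, C_1 ≅ Z^10, C_2 ≅ Z^5.

The boundary map ∂_1: C_1 → C_0 maps an edge to its endpoints' difference, ∂[p,q] = q − p. For instance
  ∂[0,1] = [1] − [0].
The 5×10 boundary matrix has rank 4 and Smith normal form diag(1,1,1,1).

The boundary map ∂_2: C_2 → C_1 sends each 2-simplex [p,q,r] to [q,r] − [p,r] + [p,q]. For instance
  ∂[0,2,3] = [2,3] − [0,3] + [0,2],
  ∂[0,2,4] = [2,4] − [0,4] + [0,2].
This gives a 10×5 integer matrix of rank 5; reducing to Smith normal form yields diagonal entries (1,1,1,1,1).

Now H_k = ker ∂_k / im ∂_{k+1}, so:

  H_0: rank C_0 − rank ∂_1 = 5 − 4 = 1, and the invariant factors of ∂_1 are all 1, so H_0 = Z.
  H_1: rank ker ∂_1 − rank ∂_2 = (10 − 4) − 5 = 1, and the invariant factors of ∂_2 are all 1, so H_1 = Z.
  H_2: rank ker ∂_2 − rank ∂_3 = (5 − 5) − 0 = 0, and there is no ∂_3, so H_2 = 0.

Hence the Betti numbers are b_0 = 1, b_1 = 1, b_2 = 0.

b_0 = 1, b_1 = 1, b_2 = 0.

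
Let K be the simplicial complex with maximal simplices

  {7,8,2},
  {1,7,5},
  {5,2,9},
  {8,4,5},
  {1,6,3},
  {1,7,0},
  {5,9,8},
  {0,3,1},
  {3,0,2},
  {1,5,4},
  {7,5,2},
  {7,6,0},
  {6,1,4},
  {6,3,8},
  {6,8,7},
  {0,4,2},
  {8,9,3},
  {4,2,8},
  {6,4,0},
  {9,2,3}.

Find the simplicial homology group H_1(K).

H_1 = Z × Z/2.

K has 10 vertices, 30 edges, 20 triangles.
rank ∂_1 = 9, rank ∂_2 = 20 ⇒ b_1 = 30 − 9 − 20 = 1; ∂_2 has invariant factor(s) [2] giving torsion. So H_1 ≅ Z × Z/2.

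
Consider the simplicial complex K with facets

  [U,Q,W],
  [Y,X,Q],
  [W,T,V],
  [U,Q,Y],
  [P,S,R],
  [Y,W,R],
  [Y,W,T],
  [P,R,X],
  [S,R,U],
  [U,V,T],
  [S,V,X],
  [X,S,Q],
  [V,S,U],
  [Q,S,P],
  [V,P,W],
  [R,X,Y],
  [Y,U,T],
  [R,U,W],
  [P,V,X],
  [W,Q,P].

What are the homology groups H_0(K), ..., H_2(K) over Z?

K has 10 vertices, 30 edges, 20 triangles.
rank ∂_0 = 0, rank ∂_1 = 9 ⇒ b_0 = 10 − 0 − 9 = 1; all invariant factors of ∂_1 are 1 so no torsion. So H_0 ≅ Z.
rank ∂_1 = 9, rank ∂_2 = 20 ⇒ b_1 = 30 − 9 − 20 = 1; ∂_2 has invariant factor(s) [2] giving torsion. So H_1 ≅ Z ⊕ Z_2.
rank ∂_2 = 20, rank ∂_3 = 0 ⇒ b_2 = 20 − 20 − 0 = 0. So H_2 ≅ 0.

H_0 = Z,  H_1 = Z ⊕ Z_2,  H_2 = 0.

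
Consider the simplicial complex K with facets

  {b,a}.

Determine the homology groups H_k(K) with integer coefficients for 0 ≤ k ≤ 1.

K has 2 vertices, 1 edge.
rank ∂_0 = 0, rank ∂_1 = 1 ⇒ b_0 = 2 − 0 − 1 = 1; all invariant factors of ∂_1 are 1 so no torsion. So H_0 = Z.
rank ∂_1 = 1, rank ∂_2 = 0 ⇒ b_1 = 1 − 1 − 0 = 0. So H_1 = 0.

H_0 ≅ Z,  H_1 = 0.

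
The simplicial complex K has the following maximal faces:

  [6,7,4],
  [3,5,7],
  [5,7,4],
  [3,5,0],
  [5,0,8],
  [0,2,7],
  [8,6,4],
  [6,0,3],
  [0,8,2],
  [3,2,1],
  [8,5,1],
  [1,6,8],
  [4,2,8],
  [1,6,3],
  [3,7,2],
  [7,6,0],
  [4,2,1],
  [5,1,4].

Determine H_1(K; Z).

We work with the vertex ordering 0 < 1 < 2 < 3 < 4 < 5 < 6 < 7 < 8. The simplices of K, each written with vertices in increasing order, are:

  0-simplices (9): [0], [1], [2], [3], [4], [5], [6], [7], [8]
  1-simplices (27): (27 of them)
  2-simplices (18): [0,2,7], [0,2,8], [0,3,5], [0,3,6], [0,5,8], [0,6,7], [1,2,3], [1,2,4], [1,3,6], [1,4,5], [1,5,8], [1,6,8], [2,3,7], [2,4,8], [3,5,7], [4,5,7], [4,6,7], [4,6,8]

giving chain groups C_0 ≅ Z^9, C_1 ≅ Z^27, C_2 ≅ Z^18.

Boundary ∂_1: C_1 → C_0 sends each edge [p,q] (with p < q) to q − p. For instance
  ∂[6,8] = [8] − [6].
The resulting 9×27 matrix has rank 8, and its Smith normal form has invariant factors (1,1,1,1,1,1,1,1).

The boundary map ∂_2: C_2 → C_1 acts by ∂[p,q,r] = [q,r] − [p,r] + [p,q]. For instance
  ∂[0,6,7] = [6,7] − [0,7] + [0,6],
  ∂[0,3,6] = [3,6] − [0,6] + [0,3].
This gives a 27×18 integer matrix of rank 18; reducing to Smith normal form yields diagonal entries (1,1,1,1,1,1,1,1,1,1,1,1,1,1,1,1,1,2).

From H_k ≅ ker(∂_k) / im(∂_{k+1}) we obtain:

  H_1: rank ker ∂_1 − rank ∂_2 = (27 − 8) − 18 = 1, and ∂_2 has invariant factor 2 > 1, so H_1 ≅ Z ⊕ Z/2.

H_1 = Z ⊕ Z/2.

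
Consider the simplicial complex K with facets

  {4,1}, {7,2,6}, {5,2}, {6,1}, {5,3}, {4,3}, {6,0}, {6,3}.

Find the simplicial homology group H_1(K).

H_1 ≅ Z^2.

K has 8 vertices, 10 edges, 1 triangle.
rank ∂_1 = 7, rank ∂_2 = 1 ⇒ b_1 = 10 − 7 − 1 = 2; all invariant factors of ∂_2 are 1 so no torsion. So H_1 ≅ Z^2.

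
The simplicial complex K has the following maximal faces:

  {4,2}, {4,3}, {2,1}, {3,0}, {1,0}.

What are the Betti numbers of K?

Order the vertices as 0 < 1 < 2 < 3 < 4. Listing each simplex with vertices in this order, K has dimension 1 with simplices:

  0-simplices (5): [0], [1], [2], [3], [4]
  1-simplices (5): [0,1], [0,3], [1,2], [2,4], [3,4]

Hence C_0 ≅ Z^5, C_1 ≅ Z^5.

∂_1: C_1 → C_0 is given by ∂[p,q] = [q] − [p]. For instance
  ∂[3,4] = [4] − [3].
The 5×5 boundary matrix has rank 4 and Smith normal form diag(1,1,1,1).

From H_k ≅ ker(∂_k) / im(∂_{k+1}) we obtain:

  H_0: rank C_0 − rank ∂_1 = 5 − 4 = 1, and the invariant factors of ∂_1 are all 1, so H_0 ≅ Z.
  H_1: rank ker ∂_1 − rank ∂_2 = (5 − 4) − 0 = 1, and there is no ∂_2, so H_1 ≅ Z.

As a check, the Euler characteristic is 5 − 5 = 0, which agrees with 1 − 1 = 0.
(K is a triangulation of the circle S^1.)

Hence the Betti numbers are b_0 = 1, b_1 = 1.

b_0 = 1, b_1 = 1.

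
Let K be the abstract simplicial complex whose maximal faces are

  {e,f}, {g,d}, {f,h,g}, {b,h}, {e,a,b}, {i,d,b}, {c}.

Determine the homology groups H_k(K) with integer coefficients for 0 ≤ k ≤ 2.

Fix the vertex order a < b < c < d < e < f < g < h < i and write every simplex with vertices in increasing order. Then dim K = 2 and the simplices of K are:

  0-simplices (9): a, b, c, d, e, f, g, h, i
  1-simplices (12): ab, ae, bd, be, bh, bi, dg, di, ef, fg, fh, gh
  2-simplices (3): abe, bdi, fgh

Hence C_0 ≅ Z^9, C_1 ≅ Z^12, C_2 ≅ Z^3.

Boundary ∂_1: C_1 → C_0 sends each edge [p,q] (with p < q) to q − p. For instance
  ∂bd = d − b.
The 9×12 boundary matrix has rank 7 and Smith normal form diag(1,1,1,1,1,1,1).

The boundary map ∂_2: C_2 → C_1 acts by ∂[p,q,r] = [q,r] − [p,r] + [p,q]. For instance
  ∂fgh = gh − fh + fg,
  ∂abe = be − ae + ab.
The 12×3 boundary matrix has rank 3 and Smith normal form diag(1,1,1).

Reading off H_k = ker ∂_k / im ∂_{k+1}:

  H_0: rank C_0 − rank ∂_1 = 9 − 7 = 2, and the invariant factors of ∂_1 are all 1, so H_0 = Z^2.
  H_1: rank ker ∂_1 − rank ∂_2 = (12 − 7) − 3 = 2, and the invariant factors of ∂_2 are all 1, so H_1 = Z^2.
  H_2: rank ker ∂_2 − rank ∂_3 = (3 − 3) − 0 = 0, and there is no ∂_3, so H_2 = 0.

As a check, the Euler characteristic is 9 − 12 + 3 = 0, which agrees with 2 − 2 + 0 = 0.

H_0 = Z^2,  H_1 = Z^2,  H_2 = 0.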